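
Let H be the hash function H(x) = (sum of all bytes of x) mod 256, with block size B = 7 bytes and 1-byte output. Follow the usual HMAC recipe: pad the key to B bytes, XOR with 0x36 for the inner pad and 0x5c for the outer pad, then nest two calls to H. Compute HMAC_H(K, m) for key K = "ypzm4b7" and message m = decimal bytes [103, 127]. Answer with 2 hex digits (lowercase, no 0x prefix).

Key "ypzm4b7" = 79 70 7a 6d 34 62 37 is exactly B = 7 bytes: K' = 79 70 7a 6d 34 62 37.
K' ⊕ ipad = 4f 46 4c 5b 02 54 01.  K' ⊕ opad = 25 2c 26 31 68 3e 6b.
Inner input = (K'⊕ipad) ∥ m = 4f 46 4c 5b 02 54 01 ∥ 67 7f.
Inner hash: sum = 79+70+76+91+2+84+1+103+127 = 633; mod 256 = 121 → 79.
Outer input = (K'⊕opad) ∥ inner = 25 2c 26 31 68 3e 6b ∥ 79.
Outer hash (tag): sum = 37+44+38+49+104+62+107+121 = 562; mod 256 = 50 → 32.

32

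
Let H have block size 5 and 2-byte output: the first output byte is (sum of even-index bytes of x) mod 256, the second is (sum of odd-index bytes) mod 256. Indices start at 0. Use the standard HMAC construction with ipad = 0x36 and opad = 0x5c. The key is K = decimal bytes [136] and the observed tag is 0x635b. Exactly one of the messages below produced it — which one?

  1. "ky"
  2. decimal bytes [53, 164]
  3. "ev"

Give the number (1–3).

1

Key decimal bytes [136] = 88 is 1 byte ≤ B = 5; zero-pad to 5 bytes: K' = 88 00 00 00 00.
K' ⊕ ipad = be 36 36 36 36; K' ⊕ opad = d4 5c 5c 5c 5c.
m1: inner = H(be 36 36 36 36 6b 79) = a3 d7; tag = H(d4 5c 5c 5c 5c a3 d7) = 635b ← matches
m2: inner = H(be 36 36 36 36 35 a4) = ce a1; tag = H(d4 5c 5c 5c 5c ce a1) = 2d86
m3: inner = H(be 36 36 36 36 65 76) = a0 d1; tag = H(d4 5c 5c 5c 5c a0 d1) = 5d58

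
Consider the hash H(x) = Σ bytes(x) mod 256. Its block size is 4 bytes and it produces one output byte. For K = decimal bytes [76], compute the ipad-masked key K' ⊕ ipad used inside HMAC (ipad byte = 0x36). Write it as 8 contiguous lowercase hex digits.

Key decimal bytes [76] = 4c is 1 byte ≤ B = 4; zero-pad to 4 bytes: K' = 4c 00 00 00.
XOR each byte with 0x36: 4c⊕36=7a, 00⊕36=36, 00⊕36=36, 00⊕36=36.

7a363636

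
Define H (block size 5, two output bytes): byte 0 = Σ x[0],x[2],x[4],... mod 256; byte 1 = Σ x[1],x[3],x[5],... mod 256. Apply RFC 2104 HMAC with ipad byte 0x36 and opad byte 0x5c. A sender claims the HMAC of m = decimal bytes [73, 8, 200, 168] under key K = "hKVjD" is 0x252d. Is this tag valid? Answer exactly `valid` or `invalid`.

invalid

Key "hKVjD" = 68 4b 56 6a 44 is exactly B = 5 bytes: K' = 68 4b 56 6a 44.
K' ⊕ ipad = 5e 7d 60 5c 72; K' ⊕ opad = 34 17 0a 36 18.
Inner hash: even-index sum = 480 mod 256 = 224; odd-index sum = 490 mod 256 = 234 → e0 ea.
Outer hash (recomputed tag): even-index sum = 320 mod 256 = 64; odd-index sum = 301 mod 256 = 45 → 40 2d.
Recomputed tag = 402d; claimed = 252d → mismatch.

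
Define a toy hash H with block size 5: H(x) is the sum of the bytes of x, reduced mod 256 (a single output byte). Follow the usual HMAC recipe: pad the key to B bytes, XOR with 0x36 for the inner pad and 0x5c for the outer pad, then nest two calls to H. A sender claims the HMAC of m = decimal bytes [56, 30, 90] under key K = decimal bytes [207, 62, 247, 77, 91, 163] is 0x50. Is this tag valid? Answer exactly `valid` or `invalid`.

invalid

Key decimal bytes [207, 62, 247, 77, 91, 163] = cf 3e f7 4d 5b a3 is 6 bytes > B = 5, so hash it first: H(key) = 4f, then zero-pad to 5 bytes: K' = 4f 00 00 00 00.
K' ⊕ ipad = 79 36 36 36 36; K' ⊕ opad = 13 5c 5c 5c 5c.
Inner hash: sum = 121+54+54+54+54+56+30+90 = 513; mod 256 = 1 → 01.
Outer hash (recomputed tag): sum = 19+92+92+92+92+1 = 388; mod 256 = 132 → 84.
Recomputed tag = 84; claimed = 50 → mismatch.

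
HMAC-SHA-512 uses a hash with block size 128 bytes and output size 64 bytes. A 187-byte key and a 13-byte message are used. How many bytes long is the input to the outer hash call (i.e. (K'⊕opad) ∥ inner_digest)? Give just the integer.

Key is 187 > 128 bytes, so it is hashed to 64 bytes then zero-padded to 128: |K'| = 128.
Outer input = (K'⊕opad) ∥ H(inner) → 128 + 64 = 192 bytes.

192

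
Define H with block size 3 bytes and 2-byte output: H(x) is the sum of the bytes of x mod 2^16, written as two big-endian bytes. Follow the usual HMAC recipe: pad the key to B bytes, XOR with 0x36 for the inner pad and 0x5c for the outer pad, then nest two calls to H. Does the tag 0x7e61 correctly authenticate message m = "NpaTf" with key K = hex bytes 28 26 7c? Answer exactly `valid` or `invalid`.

invalid

Key hex bytes 28 26 7c is exactly B = 3 bytes: K' = 28 26 7c.
K' ⊕ ipad = 1e 10 4a; K' ⊕ opad = 74 7a 20.
Inner hash: sum = 30+16+74+78+112+97+84+102 = 593 → 02 51.
Outer hash (recomputed tag): sum = 116+122+32+2+81 = 353 → 01 61.
Recomputed tag = 0161; claimed = 7e61 → mismatch.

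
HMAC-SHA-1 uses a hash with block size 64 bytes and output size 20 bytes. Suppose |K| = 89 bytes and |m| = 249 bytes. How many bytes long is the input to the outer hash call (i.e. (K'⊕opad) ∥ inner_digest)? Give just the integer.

Key is 89 > 64 bytes, so it is hashed to 20 bytes then zero-padded to 64: |K'| = 64.
Outer input = (K'⊕opad) ∥ H(inner) → 64 + 20 = 84 bytes.

84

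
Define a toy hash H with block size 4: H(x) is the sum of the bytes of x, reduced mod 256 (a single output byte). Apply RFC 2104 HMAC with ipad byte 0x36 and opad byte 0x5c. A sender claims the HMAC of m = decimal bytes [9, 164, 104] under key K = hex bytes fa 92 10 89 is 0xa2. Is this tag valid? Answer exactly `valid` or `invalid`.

invalid

Key hex bytes fa 92 10 89 is exactly B = 4 bytes: K' = fa 92 10 89.
K' ⊕ ipad = cc a4 26 bf; K' ⊕ opad = a6 ce 4c d5.
Inner hash: sum = 204+164+38+191+9+164+104 = 874; mod 256 = 106 → 6a.
Outer hash (recomputed tag): sum = 166+206+76+213+106 = 767; mod 256 = 255 → ff.
Recomputed tag = ff; claimed = a2 → mismatch.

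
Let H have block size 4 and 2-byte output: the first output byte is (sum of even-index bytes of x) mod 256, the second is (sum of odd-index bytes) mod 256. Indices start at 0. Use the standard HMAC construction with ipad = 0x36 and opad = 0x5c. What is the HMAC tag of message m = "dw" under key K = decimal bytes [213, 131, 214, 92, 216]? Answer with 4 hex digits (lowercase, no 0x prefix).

8a75

Key decimal bytes [213, 131, 214, 92, 216] = d5 83 d6 5c d8 is 5 bytes > B = 4, so hash it first: H(key) = 83 df, then zero-pad to 4 bytes: K' = 83 df 00 00.
K' ⊕ ipad = b5 e9 36 36.  K' ⊕ opad = df 83 5c 5c.
Inner input = (K'⊕ipad) ∥ m = b5 e9 36 36 ∥ 64 77.
Inner hash: even-index sum = 335 mod 256 = 79; odd-index sum = 406 mod 256 = 150 → 4f 96.
Outer input = (K'⊕opad) ∥ inner = df 83 5c 5c ∥ 4f 96.
Outer hash (tag): even-index sum = 394 mod 256 = 138; odd-index sum = 373 mod 256 = 117 → 8a 75.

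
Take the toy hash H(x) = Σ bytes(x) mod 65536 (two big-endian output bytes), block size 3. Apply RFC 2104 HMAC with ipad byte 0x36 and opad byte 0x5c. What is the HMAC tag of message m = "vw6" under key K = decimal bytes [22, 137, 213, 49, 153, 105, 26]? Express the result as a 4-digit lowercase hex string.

01dd

Key decimal bytes [22, 137, 213, 49, 153, 105, 26] = 16 89 d5 31 99 69 1a is 7 bytes > B = 3, so hash it first: H(key) = 02 c1, then zero-pad to 3 bytes: K' = 02 c1 00.
K' ⊕ ipad = 34 f7 36.  K' ⊕ opad = 5e 9d 5c.
Inner input = (K'⊕ipad) ∥ m = 34 f7 36 ∥ 76 77 36.
Inner hash: sum = 52+247+54+118+119+54 = 644 → 02 84.
Outer input = (K'⊕opad) ∥ inner = 5e 9d 5c ∥ 02 84.
Outer hash (tag): sum = 94+157+92+2+132 = 477 → 01 dd.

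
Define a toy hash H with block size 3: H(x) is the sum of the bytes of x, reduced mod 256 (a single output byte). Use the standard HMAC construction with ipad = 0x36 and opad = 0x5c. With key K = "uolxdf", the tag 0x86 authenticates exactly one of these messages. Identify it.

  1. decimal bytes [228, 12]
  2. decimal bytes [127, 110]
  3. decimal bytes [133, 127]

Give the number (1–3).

1

Key "uolxdf" = 75 6f 6c 78 64 66 is 6 bytes > B = 3, so hash it first: H(key) = 92, then zero-pad to 3 bytes: K' = 92 00 00.
K' ⊕ ipad = a4 36 36; K' ⊕ opad = ce 5c 5c.
m1: inner = H(a4 36 36 e4 0c) = 00; tag = H(ce 5c 5c 00) = 86 ← matches
m2: inner = H(a4 36 36 7f 6e) = fd; tag = H(ce 5c 5c fd) = 83
m3: inner = H(a4 36 36 85 7f) = 14; tag = H(ce 5c 5c 14) = 9a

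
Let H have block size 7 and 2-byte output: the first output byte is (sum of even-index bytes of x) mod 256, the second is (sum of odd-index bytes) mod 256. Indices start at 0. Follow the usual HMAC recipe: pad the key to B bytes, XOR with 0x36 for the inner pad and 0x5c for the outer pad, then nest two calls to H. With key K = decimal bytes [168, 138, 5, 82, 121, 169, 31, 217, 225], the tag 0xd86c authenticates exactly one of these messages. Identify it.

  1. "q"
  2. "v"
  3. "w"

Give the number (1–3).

2

Key decimal bytes [168, 138, 5, 82, 121, 169, 31, 217, 225] = a8 8a 05 52 79 a9 1f d9 e1 is 9 bytes > B = 7, so hash it first: H(key) = 26 5e, then zero-pad to 7 bytes: K' = 26 5e 00 00 00 00 00.
K' ⊕ ipad = 10 68 36 36 36 36 36; K' ⊕ opad = 7a 02 5c 5c 5c 5c 5c.
m1: inner = H(10 68 36 36 36 36 36 71) = b2 45; tag = H(7a 02 5c 5c 5c 5c 5c b2 45) = d36c
m2: inner = H(10 68 36 36 36 36 36 76) = b2 4a; tag = H(7a 02 5c 5c 5c 5c 5c b2 4a) = d86c ← matches
m3: inner = H(10 68 36 36 36 36 36 77) = b2 4b; tag = H(7a 02 5c 5c 5c 5c 5c b2 4b) = d96c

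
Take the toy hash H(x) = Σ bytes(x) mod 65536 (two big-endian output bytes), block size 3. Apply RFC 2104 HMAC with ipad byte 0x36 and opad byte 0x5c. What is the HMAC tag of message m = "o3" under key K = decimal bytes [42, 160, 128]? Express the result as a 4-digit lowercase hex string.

Key decimal bytes [42, 160, 128] = 2a a0 80 is exactly B = 3 bytes: K' = 2a a0 80.
K' ⊕ ipad = 1c 96 b6.  K' ⊕ opad = 76 fc dc.
Inner input = (K'⊕ipad) ∥ m = 1c 96 b6 ∥ 6f 33.
Inner hash: sum = 28+150+182+111+51 = 522 → 02 0a.
Outer input = (K'⊕opad) ∥ inner = 76 fc dc ∥ 02 0a.
Outer hash (tag): sum = 118+252+220+2+10 = 602 → 02 5a.

025a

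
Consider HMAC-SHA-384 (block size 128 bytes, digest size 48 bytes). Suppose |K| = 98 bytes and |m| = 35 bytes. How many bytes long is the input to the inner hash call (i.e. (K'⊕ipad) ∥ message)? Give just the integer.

163

Key is 98 ≤ 128 bytes, zero-padded: |K'| = 128.
Inner input = (K'⊕ipad) ∥ m → 128 + 35 = 163 bytes.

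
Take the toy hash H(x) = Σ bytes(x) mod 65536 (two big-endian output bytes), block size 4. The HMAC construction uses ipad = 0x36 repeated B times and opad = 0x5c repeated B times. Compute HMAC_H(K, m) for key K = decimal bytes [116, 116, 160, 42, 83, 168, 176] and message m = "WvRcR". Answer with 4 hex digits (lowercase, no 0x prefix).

Key decimal bytes [116, 116, 160, 42, 83, 168, 176] = 74 74 a0 2a 53 a8 b0 is 7 bytes > B = 4, so hash it first: H(key) = 03 5d, then zero-pad to 4 bytes: K' = 03 5d 00 00.
K' ⊕ ipad = 35 6b 36 36.  K' ⊕ opad = 5f 01 5c 5c.
Inner input = (K'⊕ipad) ∥ m = 35 6b 36 36 ∥ 57 76 52 63 52.
Inner hash: sum = 53+107+54+54+87+118+82+99+82 = 736 → 02 e0.
Outer input = (K'⊕opad) ∥ inner = 5f 01 5c 5c ∥ 02 e0.
Outer hash (tag): sum = 95+1+92+92+2+224 = 506 → 01 fa.

01fa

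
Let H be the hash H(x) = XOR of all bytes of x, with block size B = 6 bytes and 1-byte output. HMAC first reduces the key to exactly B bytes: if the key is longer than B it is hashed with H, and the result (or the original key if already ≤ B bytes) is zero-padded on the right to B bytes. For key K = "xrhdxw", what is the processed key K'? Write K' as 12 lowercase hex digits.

Key "xrhdxw" = 78 72 68 64 78 77 is exactly B = 6 bytes: K' = 78 72 68 64 78 77.

787268647877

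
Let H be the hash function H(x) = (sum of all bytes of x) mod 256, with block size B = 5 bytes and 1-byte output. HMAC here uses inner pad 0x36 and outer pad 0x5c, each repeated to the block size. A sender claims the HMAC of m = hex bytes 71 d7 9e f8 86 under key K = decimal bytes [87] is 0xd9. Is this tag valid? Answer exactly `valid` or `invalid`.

Key decimal bytes [87] = 57 is 1 byte ≤ B = 5; zero-pad to 5 bytes: K' = 57 00 00 00 00.
K' ⊕ ipad = 61 36 36 36 36; K' ⊕ opad = 0b 5c 5c 5c 5c.
Inner hash: sum = 97+54+54+54+54+113+215+158+248+134 = 1181; mod 256 = 157 → 9d.
Outer hash (recomputed tag): sum = 11+92+92+92+92+157 = 536; mod 256 = 24 → 18.
Recomputed tag = 18; claimed = d9 → mismatch.

invalid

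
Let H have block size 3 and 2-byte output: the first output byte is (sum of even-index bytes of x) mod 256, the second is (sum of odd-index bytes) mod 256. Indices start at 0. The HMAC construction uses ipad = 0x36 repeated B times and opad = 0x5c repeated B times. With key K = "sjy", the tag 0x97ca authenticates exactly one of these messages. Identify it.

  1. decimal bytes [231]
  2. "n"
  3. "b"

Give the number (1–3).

Key "sjy" = 73 6a 79 is exactly B = 3 bytes: K' = 73 6a 79.
K' ⊕ ipad = 45 5c 4f; K' ⊕ opad = 2f 36 25.
m1: inner = H(45 5c 4f e7) = 94 43; tag = H(2f 36 25 94 43) = 97ca ← matches
m2: inner = H(45 5c 4f 6e) = 94 ca; tag = H(2f 36 25 94 ca) = 1eca
m3: inner = H(45 5c 4f 62) = 94 be; tag = H(2f 36 25 94 be) = 12ca

1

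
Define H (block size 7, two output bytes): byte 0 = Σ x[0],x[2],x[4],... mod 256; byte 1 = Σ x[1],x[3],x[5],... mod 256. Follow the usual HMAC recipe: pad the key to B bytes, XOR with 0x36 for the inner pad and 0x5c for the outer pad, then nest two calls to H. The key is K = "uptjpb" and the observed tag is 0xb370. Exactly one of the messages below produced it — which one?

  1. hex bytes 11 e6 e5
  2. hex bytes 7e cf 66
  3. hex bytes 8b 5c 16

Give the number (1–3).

Key "uptjpb" = 75 70 74 6a 70 62 is 6 bytes ≤ B = 7; zero-pad to 7 bytes: K' = 75 70 74 6a 70 62 00.
K' ⊕ ipad = 43 46 42 5c 46 54 36; K' ⊕ opad = 29 2c 28 36 2c 3e 5c.
m1: inner = H(43 46 42 5c 46 54 36 11 e6 e5) = e7 ec; tag = H(29 2c 28 36 2c 3e 5c e7 ec) = c587
m2: inner = H(43 46 42 5c 46 54 36 7e cf 66) = d0 da; tag = H(29 2c 28 36 2c 3e 5c d0 da) = b370 ← matches
m3: inner = H(43 46 42 5c 46 54 36 8b 5c 16) = 5d 97; tag = H(29 2c 28 36 2c 3e 5c 5d 97) = 70fd

2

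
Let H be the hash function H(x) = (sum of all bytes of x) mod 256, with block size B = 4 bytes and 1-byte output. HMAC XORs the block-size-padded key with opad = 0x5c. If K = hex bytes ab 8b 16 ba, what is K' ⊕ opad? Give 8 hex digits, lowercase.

Key hex bytes ab 8b 16 ba is exactly B = 4 bytes: K' = ab 8b 16 ba.
XOR each byte with 0x5c: ab⊕5c=f7, 8b⊕5c=d7, 16⊕5c=4a, ba⊕5c=e6.

f7d74ae6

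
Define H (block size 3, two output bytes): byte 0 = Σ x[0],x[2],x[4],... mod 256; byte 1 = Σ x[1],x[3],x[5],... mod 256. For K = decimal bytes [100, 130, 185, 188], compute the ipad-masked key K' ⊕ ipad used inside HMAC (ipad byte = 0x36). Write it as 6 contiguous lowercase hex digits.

Key decimal bytes [100, 130, 185, 188] = 64 82 b9 bc is 4 bytes > B = 3, so hash it first: H(key) = 1d 3e, then zero-pad to 3 bytes: K' = 1d 3e 00.
XOR each byte with 0x36: 1d⊕36=2b, 3e⊕36=08, 00⊕36=36.

2b0836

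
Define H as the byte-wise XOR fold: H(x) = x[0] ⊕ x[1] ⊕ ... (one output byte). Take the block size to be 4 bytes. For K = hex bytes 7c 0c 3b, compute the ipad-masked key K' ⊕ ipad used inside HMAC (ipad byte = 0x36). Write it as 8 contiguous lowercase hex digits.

Key hex bytes 7c 0c 3b is 3 bytes ≤ B = 4; zero-pad to 4 bytes: K' = 7c 0c 3b 00.
XOR each byte with 0x36: 7c⊕36=4a, 0c⊕36=3a, 3b⊕36=0d, 00⊕36=36.

4a3a0d36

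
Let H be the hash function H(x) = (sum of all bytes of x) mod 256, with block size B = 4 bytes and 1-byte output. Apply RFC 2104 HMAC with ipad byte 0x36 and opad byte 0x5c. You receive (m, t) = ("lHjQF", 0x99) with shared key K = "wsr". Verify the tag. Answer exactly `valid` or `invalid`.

valid

Key "wsr" = 77 73 72 is 3 bytes ≤ B = 4; zero-pad to 4 bytes: K' = 77 73 72 00.
K' ⊕ ipad = 41 45 44 36; K' ⊕ opad = 2b 2f 2e 5c.
Inner hash: sum = 65+69+68+54+108+72+106+81+70 = 693; mod 256 = 181 → b5.
Outer hash (recomputed tag): sum = 43+47+46+92+181 = 409; mod 256 = 153 → 99.
Recomputed tag = 99; claimed = 99 → match.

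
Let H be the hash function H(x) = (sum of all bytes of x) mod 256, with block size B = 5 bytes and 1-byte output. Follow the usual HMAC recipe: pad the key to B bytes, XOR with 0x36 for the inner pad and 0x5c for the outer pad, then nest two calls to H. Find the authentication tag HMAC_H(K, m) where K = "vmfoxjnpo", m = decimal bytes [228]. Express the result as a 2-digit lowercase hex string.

Key "vmfoxjnpo" = 76 6d 66 6f 78 6a 6e 70 6f is 9 bytes > B = 5, so hash it first: H(key) = e7, then zero-pad to 5 bytes: K' = e7 00 00 00 00.
K' ⊕ ipad = d1 36 36 36 36.  K' ⊕ opad = bb 5c 5c 5c 5c.
Inner input = (K'⊕ipad) ∥ m = d1 36 36 36 36 ∥ e4.
Inner hash: sum = 209+54+54+54+54+228 = 653; mod 256 = 141 → 8d.
Outer input = (K'⊕opad) ∥ inner = bb 5c 5c 5c 5c ∥ 8d.
Outer hash (tag): sum = 187+92+92+92+92+141 = 696; mod 256 = 184 → b8.

b8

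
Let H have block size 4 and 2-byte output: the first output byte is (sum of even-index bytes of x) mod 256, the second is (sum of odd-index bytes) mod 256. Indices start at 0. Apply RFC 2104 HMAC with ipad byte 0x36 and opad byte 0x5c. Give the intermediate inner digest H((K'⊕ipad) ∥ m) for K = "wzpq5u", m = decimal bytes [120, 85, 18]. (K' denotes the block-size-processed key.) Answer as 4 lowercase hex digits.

eae1

Key "wzpq5u" = 77 7a 70 71 35 75 is 6 bytes > B = 4, so hash it first: H(key) = 1c 60, then zero-pad to 4 bytes: K' = 1c 60 00 00.
K' ⊕ ipad = 2a 56 36 36.
Inner input = 2a 56 36 36 ∥ 78 55 12.
Inner hash: even-index sum = 234 mod 256 = 234; odd-index sum = 225 mod 256 = 225 → ea e1.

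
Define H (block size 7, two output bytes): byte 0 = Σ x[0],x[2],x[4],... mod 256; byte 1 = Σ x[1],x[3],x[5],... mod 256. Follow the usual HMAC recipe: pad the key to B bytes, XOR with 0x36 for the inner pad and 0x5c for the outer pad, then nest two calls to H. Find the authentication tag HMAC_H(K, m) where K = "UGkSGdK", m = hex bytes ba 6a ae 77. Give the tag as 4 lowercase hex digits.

Key "UGkSGdK" = 55 47 6b 53 47 64 4b is exactly B = 7 bytes: K' = 55 47 6b 53 47 64 4b.
K' ⊕ ipad = 63 71 5d 65 71 52 7d.  K' ⊕ opad = 09 1b 37 0f 1b 38 17.
Inner input = (K'⊕ipad) ∥ m = 63 71 5d 65 71 52 7d ∥ ba 6a ae 77.
Inner hash: even-index sum = 655 mod 256 = 143; odd-index sum = 656 mod 256 = 144 → 8f 90.
Outer input = (K'⊕opad) ∥ inner = 09 1b 37 0f 1b 38 17 ∥ 8f 90.
Outer hash (tag): even-index sum = 258 mod 256 = 2; odd-index sum = 241 mod 256 = 241 → 02 f1.

02f1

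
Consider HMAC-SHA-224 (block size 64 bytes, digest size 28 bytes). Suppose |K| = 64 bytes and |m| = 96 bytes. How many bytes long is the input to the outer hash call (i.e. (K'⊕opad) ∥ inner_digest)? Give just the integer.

92

Key is 64 ≤ 64 bytes, zero-padded: |K'| = 64.
Outer input = (K'⊕opad) ∥ H(inner) → 64 + 28 = 92 bytes.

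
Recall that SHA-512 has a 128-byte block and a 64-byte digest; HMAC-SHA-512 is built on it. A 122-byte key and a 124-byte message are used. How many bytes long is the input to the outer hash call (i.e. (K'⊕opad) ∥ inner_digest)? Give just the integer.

Key is 122 ≤ 128 bytes, zero-padded: |K'| = 128.
Outer input = (K'⊕opad) ∥ H(inner) → 128 + 64 = 192 bytes.

192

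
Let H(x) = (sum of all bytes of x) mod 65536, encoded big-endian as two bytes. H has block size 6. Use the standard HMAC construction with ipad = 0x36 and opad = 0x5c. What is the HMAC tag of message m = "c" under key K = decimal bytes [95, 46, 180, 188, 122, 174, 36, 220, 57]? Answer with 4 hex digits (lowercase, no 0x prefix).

Key decimal bytes [95, 46, 180, 188, 122, 174, 36, 220, 57] = 5f 2e b4 bc 7a ae 24 dc 39 is 9 bytes > B = 6, so hash it first: H(key) = 04 5e, then zero-pad to 6 bytes: K' = 04 5e 00 00 00 00.
K' ⊕ ipad = 32 68 36 36 36 36.  K' ⊕ opad = 58 02 5c 5c 5c 5c.
Inner input = (K'⊕ipad) ∥ m = 32 68 36 36 36 36 ∥ 63.
Inner hash: sum = 50+104+54+54+54+54+99 = 469 → 01 d5.
Outer input = (K'⊕opad) ∥ inner = 58 02 5c 5c 5c 5c ∥ 01 d5.
Outer hash (tag): sum = 88+2+92+92+92+92+1+213 = 672 → 02 a0.

02a0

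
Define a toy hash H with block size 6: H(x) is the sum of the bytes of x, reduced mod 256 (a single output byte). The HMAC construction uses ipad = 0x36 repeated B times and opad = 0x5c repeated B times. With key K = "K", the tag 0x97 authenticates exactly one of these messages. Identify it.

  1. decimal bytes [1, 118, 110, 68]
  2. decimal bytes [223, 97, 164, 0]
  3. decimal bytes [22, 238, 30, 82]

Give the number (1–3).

1

Key "K" = 4b is 1 byte ≤ B = 6; zero-pad to 6 bytes: K' = 4b 00 00 00 00 00.
K' ⊕ ipad = 7d 36 36 36 36 36; K' ⊕ opad = 17 5c 5c 5c 5c 5c.
m1: inner = H(7d 36 36 36 36 36 01 76 6e 44) = b4; tag = H(17 5c 5c 5c 5c 5c b4) = 97 ← matches
m2: inner = H(7d 36 36 36 36 36 df 61 a4 00) = 6f; tag = H(17 5c 5c 5c 5c 5c 6f) = 52
m3: inner = H(7d 36 36 36 36 36 16 ee 1e 52) = ff; tag = H(17 5c 5c 5c 5c 5c ff) = e2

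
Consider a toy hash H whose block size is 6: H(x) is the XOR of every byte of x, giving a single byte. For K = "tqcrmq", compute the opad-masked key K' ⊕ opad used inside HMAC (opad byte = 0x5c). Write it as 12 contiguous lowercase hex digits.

Key "tqcrmq" = 74 71 63 72 6d 71 is exactly B = 6 bytes: K' = 74 71 63 72 6d 71.
XOR each byte with 0x5c: 74⊕5c=28, 71⊕5c=2d, 63⊕5c=3f, 72⊕5c=2e, 6d⊕5c=31, 71⊕5c=2d.

282d3f2e312d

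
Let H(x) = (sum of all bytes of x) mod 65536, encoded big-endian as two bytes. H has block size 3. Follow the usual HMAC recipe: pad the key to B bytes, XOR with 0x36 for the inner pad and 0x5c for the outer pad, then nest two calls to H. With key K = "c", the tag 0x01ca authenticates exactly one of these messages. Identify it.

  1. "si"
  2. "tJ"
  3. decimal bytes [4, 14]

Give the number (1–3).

3

Key "c" = 63 is 1 byte ≤ B = 3; zero-pad to 3 bytes: K' = 63 00 00.
K' ⊕ ipad = 55 36 36; K' ⊕ opad = 3f 5c 5c.
m1: inner = H(55 36 36 73 69) = 01 9d; tag = H(3f 5c 5c 01 9d) = 0195
m2: inner = H(55 36 36 74 4a) = 01 7f; tag = H(3f 5c 5c 01 7f) = 0177
m3: inner = H(55 36 36 04 0e) = 00 d3; tag = H(3f 5c 5c 00 d3) = 01ca ← matches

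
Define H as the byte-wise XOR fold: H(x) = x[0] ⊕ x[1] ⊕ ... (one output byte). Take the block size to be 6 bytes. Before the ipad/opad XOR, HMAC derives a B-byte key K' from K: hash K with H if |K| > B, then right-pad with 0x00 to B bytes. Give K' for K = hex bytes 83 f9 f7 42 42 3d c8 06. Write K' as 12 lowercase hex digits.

7e0000000000

|K| = 8 > B = 6, so first hash the key.
H(K): XOR 83⊕f9⊕f7⊕42⊕42⊕3d⊕c8⊕06 = 7e.
Zero-pad H(K) = 7e to 6 bytes: K' = 7e 00 00 00 00 00.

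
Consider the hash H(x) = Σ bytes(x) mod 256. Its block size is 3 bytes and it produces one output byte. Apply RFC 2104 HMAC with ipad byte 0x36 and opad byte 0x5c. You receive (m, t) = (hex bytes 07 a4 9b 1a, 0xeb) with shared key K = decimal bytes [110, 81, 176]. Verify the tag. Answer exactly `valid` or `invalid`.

invalid

Key decimal bytes [110, 81, 176] = 6e 51 b0 is exactly B = 3 bytes: K' = 6e 51 b0.
K' ⊕ ipad = 58 67 86; K' ⊕ opad = 32 0d ec.
Inner hash: sum = 88+103+134+7+164+155+26 = 677; mod 256 = 165 → a5.
Outer hash (recomputed tag): sum = 50+13+236+165 = 464; mod 256 = 208 → d0.
Recomputed tag = d0; claimed = eb → mismatch.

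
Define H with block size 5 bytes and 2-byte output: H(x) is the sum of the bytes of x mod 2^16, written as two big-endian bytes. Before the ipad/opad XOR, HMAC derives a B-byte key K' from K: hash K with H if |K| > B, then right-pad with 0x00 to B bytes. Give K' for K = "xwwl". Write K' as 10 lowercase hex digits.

7877776c00

Key "xwwl" = 78 77 77 6c is 4 bytes ≤ B = 5; zero-pad to 5 bytes: K' = 78 77 77 6c 00.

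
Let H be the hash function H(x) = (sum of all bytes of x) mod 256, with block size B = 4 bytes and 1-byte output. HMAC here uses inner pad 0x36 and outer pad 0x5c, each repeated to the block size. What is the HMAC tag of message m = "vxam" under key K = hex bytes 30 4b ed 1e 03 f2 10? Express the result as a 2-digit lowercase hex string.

Key hex bytes 30 4b ed 1e 03 f2 10 is 7 bytes > B = 4, so hash it first: H(key) = 8b, then zero-pad to 4 bytes: K' = 8b 00 00 00.
K' ⊕ ipad = bd 36 36 36.  K' ⊕ opad = d7 5c 5c 5c.
Inner input = (K'⊕ipad) ∥ m = bd 36 36 36 ∥ 76 78 61 6d.
Inner hash: sum = 189+54+54+54+118+120+97+109 = 795; mod 256 = 27 → 1b.
Outer input = (K'⊕opad) ∥ inner = d7 5c 5c 5c ∥ 1b.
Outer hash (tag): sum = 215+92+92+92+27 = 518; mod 256 = 6 → 06.

06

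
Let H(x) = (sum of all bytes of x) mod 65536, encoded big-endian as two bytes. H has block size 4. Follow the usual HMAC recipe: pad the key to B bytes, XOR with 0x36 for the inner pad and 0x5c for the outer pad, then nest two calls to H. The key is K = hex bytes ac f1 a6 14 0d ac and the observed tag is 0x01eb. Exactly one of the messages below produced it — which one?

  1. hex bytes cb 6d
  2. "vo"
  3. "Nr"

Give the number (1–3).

Key hex bytes ac f1 a6 14 0d ac is 6 bytes > B = 4, so hash it first: H(key) = 03 10, then zero-pad to 4 bytes: K' = 03 10 00 00.
K' ⊕ ipad = 35 26 36 36; K' ⊕ opad = 5f 4c 5c 5c.
m1: inner = H(35 26 36 36 cb 6d) = 01 ff; tag = H(5f 4c 5c 5c 01 ff) = 0263
m2: inner = H(35 26 36 36 76 6f) = 01 ac; tag = H(5f 4c 5c 5c 01 ac) = 0210
m3: inner = H(35 26 36 36 4e 72) = 01 87; tag = H(5f 4c 5c 5c 01 87) = 01eb ← matches

3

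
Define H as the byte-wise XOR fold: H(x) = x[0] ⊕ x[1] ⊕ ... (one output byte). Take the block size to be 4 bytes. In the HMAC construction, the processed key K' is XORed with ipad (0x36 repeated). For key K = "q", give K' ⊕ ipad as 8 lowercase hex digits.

Key "q" = 71 is 1 byte ≤ B = 4; zero-pad to 4 bytes: K' = 71 00 00 00.
XOR each byte with 0x36: 71⊕36=47, 00⊕36=36, 00⊕36=36, 00⊕36=36.

47363636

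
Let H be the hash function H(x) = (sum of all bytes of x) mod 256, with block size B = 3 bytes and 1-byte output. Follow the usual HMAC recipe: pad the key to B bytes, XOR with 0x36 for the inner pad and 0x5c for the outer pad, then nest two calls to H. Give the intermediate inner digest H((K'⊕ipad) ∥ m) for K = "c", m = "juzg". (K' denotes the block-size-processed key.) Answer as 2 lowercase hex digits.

81

Key "c" = 63 is 1 byte ≤ B = 3; zero-pad to 3 bytes: K' = 63 00 00.
K' ⊕ ipad = 55 36 36.
Inner input = 55 36 36 ∥ 6a 75 7a 67.
Inner hash: sum = 85+54+54+106+117+122+103 = 641; mod 256 = 129 → 81.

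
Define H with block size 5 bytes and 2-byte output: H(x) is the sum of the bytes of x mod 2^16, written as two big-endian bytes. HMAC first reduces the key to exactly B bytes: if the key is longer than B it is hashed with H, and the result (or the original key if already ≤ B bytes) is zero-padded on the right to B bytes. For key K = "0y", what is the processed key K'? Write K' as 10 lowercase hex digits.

Key "0y" = 30 79 is 2 bytes ≤ B = 5; zero-pad to 5 bytes: K' = 30 79 00 00 00.

3079000000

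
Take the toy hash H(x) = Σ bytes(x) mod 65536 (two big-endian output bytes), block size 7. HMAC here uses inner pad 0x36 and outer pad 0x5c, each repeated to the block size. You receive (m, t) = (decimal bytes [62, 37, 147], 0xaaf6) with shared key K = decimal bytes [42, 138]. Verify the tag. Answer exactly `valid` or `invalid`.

invalid

Key decimal bytes [42, 138] = 2a 8a is 2 bytes ≤ B = 7; zero-pad to 7 bytes: K' = 2a 8a 00 00 00 00 00.
K' ⊕ ipad = 1c bc 36 36 36 36 36; K' ⊕ opad = 76 d6 5c 5c 5c 5c 5c.
Inner hash: sum = 28+188+54+54+54+54+54+62+37+147 = 732 → 02 dc.
Outer hash (recomputed tag): sum = 118+214+92+92+92+92+92+2+220 = 1014 → 03 f6.
Recomputed tag = 03f6; claimed = aaf6 → mismatch.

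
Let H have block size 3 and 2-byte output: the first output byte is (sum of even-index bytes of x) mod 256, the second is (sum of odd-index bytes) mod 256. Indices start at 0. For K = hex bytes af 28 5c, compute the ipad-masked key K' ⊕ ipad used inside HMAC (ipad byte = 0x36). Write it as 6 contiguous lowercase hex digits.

991e6a

Key hex bytes af 28 5c is exactly B = 3 bytes: K' = af 28 5c.
XOR each byte with 0x36: af⊕36=99, 28⊕36=1e, 5c⊕36=6a.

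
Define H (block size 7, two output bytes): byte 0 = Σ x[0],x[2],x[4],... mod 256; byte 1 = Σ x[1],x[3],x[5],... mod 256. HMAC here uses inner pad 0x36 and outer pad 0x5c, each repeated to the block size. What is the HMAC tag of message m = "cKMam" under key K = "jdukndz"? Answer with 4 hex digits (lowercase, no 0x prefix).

Key "jdukndz" = 6a 64 75 6b 6e 64 7a is exactly B = 7 bytes: K' = 6a 64 75 6b 6e 64 7a.
K' ⊕ ipad = 5c 52 43 5d 58 52 4c.  K' ⊕ opad = 36 38 29 37 32 38 26.
Inner input = (K'⊕ipad) ∥ m = 5c 52 43 5d 58 52 4c ∥ 63 4b 4d 61 6d.
Inner hash: even-index sum = 495 mod 256 = 239; odd-index sum = 542 mod 256 = 30 → ef 1e.
Outer input = (K'⊕opad) ∥ inner = 36 38 29 37 32 38 26 ∥ ef 1e.
Outer hash (tag): even-index sum = 213 mod 256 = 213; odd-index sum = 406 mod 256 = 150 → d5 96.

d596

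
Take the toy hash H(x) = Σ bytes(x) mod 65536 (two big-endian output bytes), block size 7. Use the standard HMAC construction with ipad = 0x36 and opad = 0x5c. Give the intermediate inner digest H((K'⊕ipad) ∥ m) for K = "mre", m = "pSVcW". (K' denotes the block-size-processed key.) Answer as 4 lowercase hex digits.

039d

Key "mre" = 6d 72 65 is 3 bytes ≤ B = 7; zero-pad to 7 bytes: K' = 6d 72 65 00 00 00 00.
K' ⊕ ipad = 5b 44 53 36 36 36 36.
Inner input = 5b 44 53 36 36 36 36 ∥ 70 53 56 63 57.
Inner hash: sum = 91+68+83+54+54+54+54+112+83+86+99+87 = 925 → 03 9d.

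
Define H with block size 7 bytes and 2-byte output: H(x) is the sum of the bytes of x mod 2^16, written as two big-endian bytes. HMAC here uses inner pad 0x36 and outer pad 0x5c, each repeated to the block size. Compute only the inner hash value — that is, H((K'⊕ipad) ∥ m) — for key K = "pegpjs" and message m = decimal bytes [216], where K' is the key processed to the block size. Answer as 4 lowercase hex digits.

Key "pegpjs" = 70 65 67 70 6a 73 is 6 bytes ≤ B = 7; zero-pad to 7 bytes: K' = 70 65 67 70 6a 73 00.
K' ⊕ ipad = 46 53 51 46 5c 45 36.
Inner input = 46 53 51 46 5c 45 36 ∥ d8.
Inner hash: sum = 70+83+81+70+92+69+54+216 = 735 → 02 df.

02df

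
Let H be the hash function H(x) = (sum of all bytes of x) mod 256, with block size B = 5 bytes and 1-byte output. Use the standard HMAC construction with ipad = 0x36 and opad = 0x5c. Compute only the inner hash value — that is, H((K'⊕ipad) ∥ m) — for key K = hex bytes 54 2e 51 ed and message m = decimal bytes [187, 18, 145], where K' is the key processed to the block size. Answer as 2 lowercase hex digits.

Key hex bytes 54 2e 51 ed is 4 bytes ≤ B = 5; zero-pad to 5 bytes: K' = 54 2e 51 ed 00.
K' ⊕ ipad = 62 18 67 db 36.
Inner input = 62 18 67 db 36 ∥ bb 12 91.
Inner hash: sum = 98+24+103+219+54+187+18+145 = 848; mod 256 = 80 → 50.

50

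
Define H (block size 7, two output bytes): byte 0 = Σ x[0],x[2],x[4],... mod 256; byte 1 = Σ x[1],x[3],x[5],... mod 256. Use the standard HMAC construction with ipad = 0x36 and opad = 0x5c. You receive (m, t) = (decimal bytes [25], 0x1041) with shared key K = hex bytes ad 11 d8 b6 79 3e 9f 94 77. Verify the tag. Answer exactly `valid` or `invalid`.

invalid

Key hex bytes ad 11 d8 b6 79 3e 9f 94 77 is 9 bytes > B = 7, so hash it first: H(key) = 14 99, then zero-pad to 7 bytes: K' = 14 99 00 00 00 00 00.
K' ⊕ ipad = 22 af 36 36 36 36 36; K' ⊕ opad = 48 c5 5c 5c 5c 5c 5c.
Inner hash: even-index sum = 196 mod 256 = 196; odd-index sum = 308 mod 256 = 52 → c4 34.
Outer hash (recomputed tag): even-index sum = 400 mod 256 = 144; odd-index sum = 577 mod 256 = 65 → 90 41.
Recomputed tag = 9041; claimed = 1041 → mismatch.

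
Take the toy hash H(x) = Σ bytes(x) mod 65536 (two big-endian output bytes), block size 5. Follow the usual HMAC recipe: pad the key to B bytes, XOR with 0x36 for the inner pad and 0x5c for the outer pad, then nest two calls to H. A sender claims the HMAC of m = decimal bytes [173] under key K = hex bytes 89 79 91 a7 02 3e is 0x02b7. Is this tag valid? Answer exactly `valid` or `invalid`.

Key hex bytes 89 79 91 a7 02 3e is 6 bytes > B = 5, so hash it first: H(key) = 02 7a, then zero-pad to 5 bytes: K' = 02 7a 00 00 00.
K' ⊕ ipad = 34 4c 36 36 36; K' ⊕ opad = 5e 26 5c 5c 5c.
Inner hash: sum = 52+76+54+54+54+173 = 463 → 01 cf.
Outer hash (recomputed tag): sum = 94+38+92+92+92+1+207 = 616 → 02 68.
Recomputed tag = 0268; claimed = 02b7 → mismatch.

invalid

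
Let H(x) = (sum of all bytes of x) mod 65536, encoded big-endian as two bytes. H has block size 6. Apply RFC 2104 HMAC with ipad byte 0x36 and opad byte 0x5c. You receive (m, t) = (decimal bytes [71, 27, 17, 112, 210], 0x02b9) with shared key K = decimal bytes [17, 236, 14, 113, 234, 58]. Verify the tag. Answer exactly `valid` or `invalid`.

valid

Key decimal bytes [17, 236, 14, 113, 234, 58] = 11 ec 0e 71 ea 3a is exactly B = 6 bytes: K' = 11 ec 0e 71 ea 3a.
K' ⊕ ipad = 27 da 38 47 dc 0c; K' ⊕ opad = 4d b0 52 2d b6 66.
Inner hash: sum = 39+218+56+71+220+12+71+27+17+112+210 = 1053 → 04 1d.
Outer hash (recomputed tag): sum = 77+176+82+45+182+102+4+29 = 697 → 02 b9.
Recomputed tag = 02b9; claimed = 02b9 → match.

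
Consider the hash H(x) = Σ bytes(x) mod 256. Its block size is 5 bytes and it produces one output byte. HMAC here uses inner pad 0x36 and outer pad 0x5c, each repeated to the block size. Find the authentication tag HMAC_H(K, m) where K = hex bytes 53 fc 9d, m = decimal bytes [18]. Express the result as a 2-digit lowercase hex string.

Key hex bytes 53 fc 9d is 3 bytes ≤ B = 5; zero-pad to 5 bytes: K' = 53 fc 9d 00 00.
K' ⊕ ipad = 65 ca ab 36 36.  K' ⊕ opad = 0f a0 c1 5c 5c.
Inner input = (K'⊕ipad) ∥ m = 65 ca ab 36 36 ∥ 12.
Inner hash: sum = 101+202+171+54+54+18 = 600; mod 256 = 88 → 58.
Outer input = (K'⊕opad) ∥ inner = 0f a0 c1 5c 5c ∥ 58.
Outer hash (tag): sum = 15+160+193+92+92+88 = 640; mod 256 = 128 → 80.

80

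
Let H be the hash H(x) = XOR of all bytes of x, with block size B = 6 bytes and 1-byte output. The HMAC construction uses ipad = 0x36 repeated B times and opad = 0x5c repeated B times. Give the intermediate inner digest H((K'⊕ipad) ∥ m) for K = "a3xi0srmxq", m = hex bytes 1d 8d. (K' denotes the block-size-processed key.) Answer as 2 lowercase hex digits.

Key "a3xi0srmxq" = 61 33 78 69 30 73 72 6d 78 71 is 10 bytes > B = 6, so hash it first: H(key) = 16, then zero-pad to 6 bytes: K' = 16 00 00 00 00 00.
K' ⊕ ipad = 20 36 36 36 36 36.
Inner input = 20 36 36 36 36 36 ∥ 1d 8d.
Inner hash: XOR 20⊕36⊕36⊕36⊕36⊕36⊕1d⊕8d = 86.

86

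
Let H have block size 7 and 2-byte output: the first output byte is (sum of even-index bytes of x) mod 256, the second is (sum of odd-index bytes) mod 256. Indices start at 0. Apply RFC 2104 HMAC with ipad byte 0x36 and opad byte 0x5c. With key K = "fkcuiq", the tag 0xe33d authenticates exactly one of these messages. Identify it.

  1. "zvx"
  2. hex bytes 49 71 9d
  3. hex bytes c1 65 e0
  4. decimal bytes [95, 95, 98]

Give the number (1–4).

1

Key "fkcuiq" = 66 6b 63 75 69 71 is 6 bytes ≤ B = 7; zero-pad to 7 bytes: K' = 66 6b 63 75 69 71 00.
K' ⊕ ipad = 50 5d 55 43 5f 47 36; K' ⊕ opad = 3a 37 3f 29 35 2d 5c.
m1: inner = H(50 5d 55 43 5f 47 36 7a 76 78) = b0 d9; tag = H(3a 37 3f 29 35 2d 5c b0 d9) = e33d ← matches
m2: inner = H(50 5d 55 43 5f 47 36 49 71 9d) = ab cd; tag = H(3a 37 3f 29 35 2d 5c ab cd) = d738
m3: inner = H(50 5d 55 43 5f 47 36 c1 65 e0) = 9f 88; tag = H(3a 37 3f 29 35 2d 5c 9f 88) = 922c
m4: inner = H(50 5d 55 43 5f 47 36 5f 5f 62) = 99 a8; tag = H(3a 37 3f 29 35 2d 5c 99 a8) = b226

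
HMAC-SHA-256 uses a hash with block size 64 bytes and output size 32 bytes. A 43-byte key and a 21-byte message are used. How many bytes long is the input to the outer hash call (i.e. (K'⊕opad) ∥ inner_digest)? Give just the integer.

96

Key is 43 ≤ 64 bytes, zero-padded: |K'| = 64.
Outer input = (K'⊕opad) ∥ H(inner) → 64 + 32 = 96 bytes.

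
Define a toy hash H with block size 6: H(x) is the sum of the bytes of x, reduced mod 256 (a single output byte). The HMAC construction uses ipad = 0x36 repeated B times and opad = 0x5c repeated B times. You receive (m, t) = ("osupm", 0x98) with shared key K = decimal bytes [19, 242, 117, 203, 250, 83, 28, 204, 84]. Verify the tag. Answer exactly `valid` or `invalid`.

Key decimal bytes [19, 242, 117, 203, 250, 83, 28, 204, 84] = 13 f2 75 cb fa 53 1c cc 54 is 9 bytes > B = 6, so hash it first: H(key) = ce, then zero-pad to 6 bytes: K' = ce 00 00 00 00 00.
K' ⊕ ipad = f8 36 36 36 36 36; K' ⊕ opad = 92 5c 5c 5c 5c 5c.
Inner hash: sum = 248+54+54+54+54+54+111+115+117+112+109 = 1082; mod 256 = 58 → 3a.
Outer hash (recomputed tag): sum = 146+92+92+92+92+92+58 = 664; mod 256 = 152 → 98.
Recomputed tag = 98; claimed = 98 → match.

valid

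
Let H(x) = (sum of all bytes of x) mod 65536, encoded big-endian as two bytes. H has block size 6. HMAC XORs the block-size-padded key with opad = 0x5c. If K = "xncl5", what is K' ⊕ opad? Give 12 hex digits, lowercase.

Key "xncl5" = 78 6e 63 6c 35 is 5 bytes ≤ B = 6; zero-pad to 6 bytes: K' = 78 6e 63 6c 35 00.
XOR each byte with 0x5c: 78⊕5c=24, 6e⊕5c=32, 63⊕5c=3f, 6c⊕5c=30, 35⊕5c=69, 00⊕5c=5c.

24323f30695c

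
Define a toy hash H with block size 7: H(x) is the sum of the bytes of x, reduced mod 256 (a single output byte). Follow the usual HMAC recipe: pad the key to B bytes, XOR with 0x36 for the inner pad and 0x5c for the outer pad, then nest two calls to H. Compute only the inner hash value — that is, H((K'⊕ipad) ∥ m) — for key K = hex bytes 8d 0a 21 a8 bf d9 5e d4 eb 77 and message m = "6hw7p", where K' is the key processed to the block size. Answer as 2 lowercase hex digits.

ba

Key hex bytes 8d 0a 21 a8 bf d9 5e d4 eb 77 is 10 bytes > B = 7, so hash it first: H(key) = 8c, then zero-pad to 7 bytes: K' = 8c 00 00 00 00 00 00.
K' ⊕ ipad = ba 36 36 36 36 36 36.
Inner input = ba 36 36 36 36 36 36 ∥ 36 68 77 37 70.
Inner hash: sum = 186+54+54+54+54+54+54+54+104+119+55+112 = 954; mod 256 = 186 → ba.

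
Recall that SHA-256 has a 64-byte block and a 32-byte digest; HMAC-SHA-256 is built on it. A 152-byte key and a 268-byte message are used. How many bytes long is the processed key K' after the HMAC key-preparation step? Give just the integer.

Key is 152 > 64 bytes, so it is hashed to 32 bytes then zero-padded to 64: |K'| = 64.

64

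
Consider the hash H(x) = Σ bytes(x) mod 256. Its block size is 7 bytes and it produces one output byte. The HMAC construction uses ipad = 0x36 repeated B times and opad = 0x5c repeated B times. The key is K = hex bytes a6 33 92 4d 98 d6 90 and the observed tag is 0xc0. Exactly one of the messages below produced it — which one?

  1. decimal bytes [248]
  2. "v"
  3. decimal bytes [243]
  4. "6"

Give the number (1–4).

Key hex bytes a6 33 92 4d 98 d6 90 is exactly B = 7 bytes: K' = a6 33 92 4d 98 d6 90.
K' ⊕ ipad = 90 05 a4 7b ae e0 a6; K' ⊕ opad = fa 6f ce 11 c4 8a cc.
m1: inner = H(90 05 a4 7b ae e0 a6 f8) = e0; tag = H(fa 6f ce 11 c4 8a cc e0) = 42
m2: inner = H(90 05 a4 7b ae e0 a6 76) = 5e; tag = H(fa 6f ce 11 c4 8a cc 5e) = c0 ← matches
m3: inner = H(90 05 a4 7b ae e0 a6 f3) = db; tag = H(fa 6f ce 11 c4 8a cc db) = 3d
m4: inner = H(90 05 a4 7b ae e0 a6 36) = 1e; tag = H(fa 6f ce 11 c4 8a cc 1e) = 80

2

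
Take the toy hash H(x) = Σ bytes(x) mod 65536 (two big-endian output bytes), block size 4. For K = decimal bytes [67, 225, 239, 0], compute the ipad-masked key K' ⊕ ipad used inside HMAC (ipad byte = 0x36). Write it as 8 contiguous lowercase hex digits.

Key decimal bytes [67, 225, 239, 0] = 43 e1 ef 00 is exactly B = 4 bytes: K' = 43 e1 ef 00.
XOR each byte with 0x36: 43⊕36=75, e1⊕36=d7, ef⊕36=d9, 00⊕36=36.

75d7d936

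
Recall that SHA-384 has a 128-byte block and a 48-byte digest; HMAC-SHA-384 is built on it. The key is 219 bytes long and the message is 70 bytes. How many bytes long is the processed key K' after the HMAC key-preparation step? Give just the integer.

128

Key is 219 > 128 bytes, so it is hashed to 48 bytes then zero-padded to 128: |K'| = 128.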